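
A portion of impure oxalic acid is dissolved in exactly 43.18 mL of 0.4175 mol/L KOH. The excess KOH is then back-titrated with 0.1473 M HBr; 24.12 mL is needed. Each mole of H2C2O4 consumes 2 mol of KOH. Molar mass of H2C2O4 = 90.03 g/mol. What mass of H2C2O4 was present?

Total n(KOH) added = 0.4175 x 0.04318 = 0.01803 mol.
n(HBr) used = 0.1473 x 0.02412 = 0.003553 mol, which equals the excess n(KOH).
So n(KOH) consumed by the sample = 0.01803 - 0.003553 = 0.01447 mol.
n(H2C2O4) = 0.01447 / 2 = 0.007237 mol.
mass = 0.007237 mol x 90.03 g/mol = 0.652 g.

0.652 g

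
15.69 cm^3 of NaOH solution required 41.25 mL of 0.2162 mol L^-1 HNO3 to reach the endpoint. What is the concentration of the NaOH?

0.568 M

n(HNO3) delivered = 0.2162 x 0.04125 = 0.008918 mol.
For a 1:1 reaction, n(NaOH) = 0.008918 mol.
[NaOH] = 0.008918 mol / 0.01569 L = 0.568 M.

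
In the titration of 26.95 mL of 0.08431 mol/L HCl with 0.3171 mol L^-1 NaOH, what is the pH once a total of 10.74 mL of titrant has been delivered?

12.48

n(acid) = 0.08431 x 0.02695 = 0.002272 mol; n(NaOH) added = 0.3171 x 0.01074 = 0.003406 mol.
Base is in excess by 0.003406 - 0.002272 = 0.001133 mol in a total volume of 0.03769 L.
[OH^-] = 0.001133/0.03769 = 0.03007 M, so pOH = 1.52 and pH = 14.00 - 1.52 = 12.48.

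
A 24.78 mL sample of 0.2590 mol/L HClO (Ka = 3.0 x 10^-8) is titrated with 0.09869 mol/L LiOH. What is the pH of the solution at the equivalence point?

10.19

n(HClO) = 0.2590 x 0.02478 = 0.006418 mol; V(LiOH) at equivalence = 0.006418/0.09869 = 0.06503 L.
At equivalence all the acid is converted to ClO-; total volume = 0.02478 + 0.06503 = 0.08981 L, so [ClO-] = 0.006418/0.08981 = 0.07146 M.
Kb = Kw/Ka = 1.0e-14 / 3.0 x 10^-8 = 3.33e-7.
[OH^-] = sqrt(Kb x [ClO-]) = sqrt(3.33e-7 x 0.07146) = 0.000154 M.
pOH = 3.81, so pH = 14.00 - 3.81 = 10.19.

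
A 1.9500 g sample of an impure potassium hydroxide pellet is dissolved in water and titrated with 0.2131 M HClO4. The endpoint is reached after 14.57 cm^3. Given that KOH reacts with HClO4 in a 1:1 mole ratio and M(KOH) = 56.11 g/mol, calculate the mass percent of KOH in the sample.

n(HClO4) = 0.2131 x 0.01457 = 0.003105 mol.
n(KOH) = 0.003105 / 1 = 0.003105 mol.
mass of KOH = 0.003105 x 56.11 = 0.1742 g.
% purity = 0.1742 / 1.9500 x 100 = 8.93%.

8.93%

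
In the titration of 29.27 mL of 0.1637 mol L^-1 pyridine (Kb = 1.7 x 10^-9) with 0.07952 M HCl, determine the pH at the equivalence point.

3.25

n(C5H5N) = 0.1637 x 0.02927 = 0.004791 mol; V(HCl) at equivalence = 0.004791/0.07952 = 0.06026 L.
At equivalence the base is fully converted to C5H5NH+; total volume = 0.08953 L, so [C5H5NH+] = 0.004791/0.08953 = 0.05352 M.
Ka(C5H5NH+) = Kw/Kb = 1.0e-14 / 1.7 x 10^-9 = 5.88e-6.
[H^+] = sqrt(Ka x [C5H5NH+]) = sqrt(5.88e-6 x 0.05352) = 0.000561 M.
pH = -log(0.000561) = 3.25.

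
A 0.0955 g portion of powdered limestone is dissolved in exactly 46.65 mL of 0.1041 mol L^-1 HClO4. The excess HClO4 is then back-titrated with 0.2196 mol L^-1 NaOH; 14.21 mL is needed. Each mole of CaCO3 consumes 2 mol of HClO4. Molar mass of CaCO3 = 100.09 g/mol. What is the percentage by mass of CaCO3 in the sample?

91.0%

Total n(HClO4) added = 0.1041 x 0.04665 = 0.004856 mol.
n(NaOH) used = 0.2196 x 0.01421 = 0.003121 mol, which equals the excess n(HClO4).
So n(HClO4) consumed by the sample = 0.004856 - 0.003121 = 0.001736 mol.
n(CaCO3) = 0.001736 / 2 = 0.0008679 mol.
mass CaCO3 = 0.0008679 x 100.09 = 0.08687 g, so %CaCO3 = 0.08687/0.0955 x 100 = 91.0%.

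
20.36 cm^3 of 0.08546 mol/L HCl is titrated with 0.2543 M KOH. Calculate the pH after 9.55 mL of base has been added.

n(acid) = 0.08546 x 0.02036 = 0.001740 mol; n(KOH) added = 0.2543 x 0.009550 = 0.002429 mol.
Base is in excess by 0.002429 - 0.001740 = 0.0006886 mol in a total volume of 0.02991 L.
[OH^-] = 0.0006886/0.02991 = 0.02302 M, so pOH = 1.64 and pH = 14.00 - 1.64 = 12.36.

12.36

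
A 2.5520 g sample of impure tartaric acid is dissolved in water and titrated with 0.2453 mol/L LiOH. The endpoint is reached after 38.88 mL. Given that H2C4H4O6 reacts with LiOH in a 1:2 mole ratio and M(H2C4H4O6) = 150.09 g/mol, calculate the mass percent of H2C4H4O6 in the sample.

n(LiOH) = 0.2453 x 0.03888 = 0.009537 mol.
n(H2C4H4O6) = 0.009537 / 2 = 0.004769 mol.
mass of H2C4H4O6 = 0.004769 x 150.09 = 0.7157 g.
% purity = 0.7157 / 2.5520 x 100 = 28.0%.

28.0%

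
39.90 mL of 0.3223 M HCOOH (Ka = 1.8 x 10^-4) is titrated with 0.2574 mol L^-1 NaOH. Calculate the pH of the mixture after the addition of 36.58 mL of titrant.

Initial n(HCOOH) = 0.3223 x 0.03990 = 0.01286 mol.
n(NaOH) added = 0.2574 x 0.03658 = 0.009416 mol, converting that many moles of HCOOH to HCOO-.
Remaining n(HCOOH) = 0.003444 mol; n(HCOO-) = 0.009416 mol.
By Henderson-Hasselbalch, pH = pKa + log([A^-]/[HA]) = 3.74 + log(0.009416/0.003444) = 3.74 + (+0.44) = 4.18.

4.18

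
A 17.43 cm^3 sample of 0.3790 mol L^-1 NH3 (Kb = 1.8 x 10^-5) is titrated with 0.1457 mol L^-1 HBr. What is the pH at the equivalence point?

n(NH3) = 0.3790 x 0.01743 = 0.006606 mol; V(HBr) at equivalence = 0.006606/0.1457 = 0.04534 L.
At equivalence the base is fully converted to NH4+; total volume = 0.06277 L, so [NH4+] = 0.006606/0.06277 = 0.1052 M.
Ka(NH4+) = Kw/Kb = 1.0e-14 / 1.8 x 10^-5 = 5.56e-10.
[H^+] = sqrt(Ka x [NH4+]) = sqrt(5.56e-10 x 0.1052) = 7.65e-6 M.
pH = -log(7.65e-6) = 5.12.

5.12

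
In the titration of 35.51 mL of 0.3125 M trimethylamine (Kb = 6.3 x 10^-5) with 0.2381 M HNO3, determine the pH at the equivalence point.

5.33

n((CH3)3N) = 0.3125 x 0.03551 = 0.01110 mol; V(HNO3) at equivalence = 0.01110/0.2381 = 0.04661 L.
At equivalence the base is fully converted to (CH3)3NH+; total volume = 0.08212 L, so [(CH3)3NH+] = 0.01110/0.08212 = 0.1351 M.
Ka((CH3)3NH+) = Kw/Kb = 1.0e-14 / 6.3 x 10^-5 = 1.59e-10.
[H^+] = sqrt(Ka x [(CH3)3NH+]) = sqrt(1.59e-10 x 0.1351) = 4.63e-6 M.
pH = -log(4.63e-6) = 5.33.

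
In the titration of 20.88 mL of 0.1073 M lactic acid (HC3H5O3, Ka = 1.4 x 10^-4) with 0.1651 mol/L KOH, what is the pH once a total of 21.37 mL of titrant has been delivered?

12.48

n(acid) = 0.1073 x 0.02088 = 0.002240 mol; n(KOH) added = 0.1651 x 0.02137 = 0.003528 mol.
Base is in excess by 0.003528 - 0.002240 = 0.001288 mol in a total volume of 0.04225 L.
[OH^-] = 0.001288/0.04225 = 0.03048 M, so pOH = 1.52 and pH = 14.00 - 1.52 = 12.48.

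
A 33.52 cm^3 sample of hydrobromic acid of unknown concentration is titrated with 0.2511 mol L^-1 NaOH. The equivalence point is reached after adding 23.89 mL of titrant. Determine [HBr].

0.179 M

n(NaOH) delivered = 0.2511 x 0.02389 = 0.005999 mol.
For a 1:1 reaction, n(HBr) = 0.005999 mol.
[HBr] = 0.005999 mol / 0.03352 L = 0.179 M.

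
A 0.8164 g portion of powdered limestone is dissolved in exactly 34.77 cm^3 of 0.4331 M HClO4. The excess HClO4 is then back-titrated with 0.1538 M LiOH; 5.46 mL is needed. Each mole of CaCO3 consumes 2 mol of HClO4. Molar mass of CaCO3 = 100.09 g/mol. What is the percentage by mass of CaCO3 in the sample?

Total n(HClO4) added = 0.4331 x 0.03477 = 0.01506 mol.
n(LiOH) used = 0.1538 x 0.005460 = 0.0008397 mol, which equals the excess n(HClO4).
So n(HClO4) consumed by the sample = 0.01506 - 0.0008397 = 0.01422 mol.
n(CaCO3) = 0.01422 / 2 = 0.007110 mol.
mass CaCO3 = 0.007110 x 100.09 = 0.7116 g, so %CaCO3 = 0.7116/0.8164 x 100 = 87.2%.

87.2%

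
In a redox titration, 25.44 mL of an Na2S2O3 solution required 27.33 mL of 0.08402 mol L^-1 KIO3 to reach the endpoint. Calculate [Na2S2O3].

n(KIO3) = 0.08402 x 0.02733 = 0.002296 mol.
From the balanced equation, 1 mol KIO3 reacts with 6 mol Na2S2O3, so n(Na2S2O3) = 0.002296 x 6/1 = 0.01378 mol.
[Na2S2O3] = 0.01378 / 0.02544 L = 0.542 M.

0.542 M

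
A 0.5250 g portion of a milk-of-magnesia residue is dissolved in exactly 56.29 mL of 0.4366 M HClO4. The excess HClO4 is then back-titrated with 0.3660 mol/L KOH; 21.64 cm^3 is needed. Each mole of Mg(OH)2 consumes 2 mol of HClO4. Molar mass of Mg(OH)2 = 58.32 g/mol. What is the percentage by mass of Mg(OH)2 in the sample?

92.5%

Total n(HClO4) added = 0.4366 x 0.05629 = 0.02458 mol.
n(KOH) used = 0.3660 x 0.02164 = 0.007920 mol, which equals the excess n(HClO4).
So n(HClO4) consumed by the sample = 0.02458 - 0.007920 = 0.01666 mol.
n(Mg(OH)2) = 0.01666 / 2 = 0.008328 mol.
mass Mg(OH)2 = 0.008328 x 58.32 = 0.4857 g, so %Mg(OH)2 = 0.4857/0.5250 x 100 = 92.5%.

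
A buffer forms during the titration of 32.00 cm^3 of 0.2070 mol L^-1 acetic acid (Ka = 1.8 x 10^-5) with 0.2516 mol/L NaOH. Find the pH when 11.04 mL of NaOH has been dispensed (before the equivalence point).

Initial n(CH3COOH) = 0.2070 x 0.03200 = 0.006624 mol.
n(NaOH) added = 0.2516 x 0.01104 = 0.002778 mol, converting that many moles of CH3COOH to CH3COO-.
Remaining n(CH3COOH) = 0.003846 mol; n(CH3COO-) = 0.002778 mol.
By Henderson-Hasselbalch, pH = pKa + log([A^-]/[HA]) = 4.74 + log(0.002778/0.003846) = 4.74 + (-0.14) = 4.60.

4.60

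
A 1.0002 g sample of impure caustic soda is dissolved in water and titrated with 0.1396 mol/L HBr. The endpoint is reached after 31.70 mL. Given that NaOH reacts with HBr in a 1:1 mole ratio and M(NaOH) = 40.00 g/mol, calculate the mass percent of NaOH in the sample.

17.7%

n(HBr) = 0.1396 x 0.03170 = 0.004425 mol.
n(NaOH) = 0.004425 / 1 = 0.004425 mol.
mass of NaOH = 0.004425 x 40.00 = 0.1770 g.
% purity = 0.1770 / 1.0002 x 100 = 17.7%.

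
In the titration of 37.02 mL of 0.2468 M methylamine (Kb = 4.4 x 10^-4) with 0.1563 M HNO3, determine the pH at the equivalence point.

5.83

n(CH3NH2) = 0.2468 x 0.03702 = 0.009137 mol; V(HNO3) at equivalence = 0.009137/0.1563 = 0.05846 L.
At equivalence the base is fully converted to CH3NH3+; total volume = 0.09548 L, so [CH3NH3+] = 0.009137/0.09548 = 0.09570 M.
Ka(CH3NH3+) = Kw/Kb = 1.0e-14 / 4.4 x 10^-4 = 2.27e-11.
[H^+] = sqrt(Ka x [CH3NH3+]) = sqrt(2.27e-11 x 0.09570) = 1.47e-6 M.
pH = -log(1.47e-6) = 5.83.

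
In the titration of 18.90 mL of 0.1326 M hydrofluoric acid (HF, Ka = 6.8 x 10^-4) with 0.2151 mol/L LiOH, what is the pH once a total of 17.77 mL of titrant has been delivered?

n(acid) = 0.1326 x 0.01890 = 0.002506 mol; n(LiOH) added = 0.2151 x 0.01777 = 0.003822 mol.
Base is in excess by 0.003822 - 0.002506 = 0.001316 mol in a total volume of 0.03667 L.
[OH^-] = 0.001316/0.03667 = 0.03589 M, so pOH = 1.44 and pH = 14.00 - 1.44 = 12.56.

12.56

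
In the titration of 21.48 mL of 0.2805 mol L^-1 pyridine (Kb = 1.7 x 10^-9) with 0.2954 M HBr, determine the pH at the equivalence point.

3.04

n(C5H5N) = 0.2805 x 0.02148 = 0.006025 mol; V(HBr) at equivalence = 0.006025/0.2954 = 0.02040 L.
At equivalence the base is fully converted to C5H5NH+; total volume = 0.04188 L, so [C5H5NH+] = 0.006025/0.04188 = 0.1439 M.
Ka(C5H5NH+) = Kw/Kb = 1.0e-14 / 1.7 x 10^-9 = 5.88e-6.
[H^+] = sqrt(Ka x [C5H5NH+]) = sqrt(5.88e-6 x 0.1439) = 0.000920 M.
pH = -log(0.000920) = 3.04.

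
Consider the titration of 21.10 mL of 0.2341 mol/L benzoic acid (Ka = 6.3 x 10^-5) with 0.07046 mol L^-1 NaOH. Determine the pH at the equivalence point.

n(C6H5COOH) = 0.2341 x 0.02110 = 0.004940 mol; V(NaOH) at equivalence = 0.004940/0.07046 = 0.07010 L.
At equivalence all the acid is converted to C6H5COO-; total volume = 0.02110 + 0.07010 = 0.09120 L, so [C6H5COO-] = 0.004940/0.09120 = 0.05416 M.
Kb = Kw/Ka = 1.0e-14 / 6.3 x 10^-5 = 1.59e-10.
[OH^-] = sqrt(Kb x [C6H5COO-]) = sqrt(1.59e-10 x 0.05416) = 2.93e-6 M.
pOH = 5.53, so pH = 14.00 - 5.53 = 8.47.

8.47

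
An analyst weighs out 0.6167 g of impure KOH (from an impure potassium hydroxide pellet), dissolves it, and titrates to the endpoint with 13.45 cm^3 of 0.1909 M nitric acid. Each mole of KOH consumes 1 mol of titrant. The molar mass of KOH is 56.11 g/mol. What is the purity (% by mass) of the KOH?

n(HNO3) = 0.1909 x 0.01345 = 0.002568 mol.
n(KOH) = 0.002568 / 1 = 0.002568 mol.
mass of KOH = 0.002568 x 56.11 = 0.1441 g.
% purity = 0.1441 / 0.6167 x 100 = 23.4%.

23.4%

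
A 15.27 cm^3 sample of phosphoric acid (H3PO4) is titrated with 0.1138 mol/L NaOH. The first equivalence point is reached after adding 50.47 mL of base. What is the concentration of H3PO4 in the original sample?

n(NaOH) = 0.1138 x 0.05047 = 0.005743 mol.
At the first equivalence point, 1 mol OH^- react per mol H3PO4, so n(H3PO4) = 0.005743 / 1 = 0.005743 mol.
[H3PO4] = 0.005743 / 0.01527 L = 0.376 M.

0.376 M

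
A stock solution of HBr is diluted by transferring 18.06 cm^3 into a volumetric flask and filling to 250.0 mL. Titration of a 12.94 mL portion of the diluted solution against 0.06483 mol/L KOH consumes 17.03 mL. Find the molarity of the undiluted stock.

1.18 M

n(KOH) = 0.06483 x 0.01703 = 0.001104 mol.
n(HBr) in the aliquot = 0.001104 mol.
[diluted HBr] = 0.001104 / 0.01294 = 0.08532 M.
Dilution factor = 250.0/18.06 = 13.84, so [stock] = 0.08532 x 13.84 = 1.18 M.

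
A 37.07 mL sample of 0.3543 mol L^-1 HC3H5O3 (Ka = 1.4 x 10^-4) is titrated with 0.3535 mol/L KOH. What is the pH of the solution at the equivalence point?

8.55

n(HC3H5O3) = 0.3543 x 0.03707 = 0.01313 mol; V(KOH) at equivalence = 0.01313/0.3535 = 0.03715 L.
At equivalence all the acid is converted to C3H5O3-; total volume = 0.03707 + 0.03715 = 0.07422 L, so [C3H5O3-] = 0.01313/0.07422 = 0.1769 M.
Kb = Kw/Ka = 1.0e-14 / 1.4 x 10^-4 = 7.14e-11.
[OH^-] = sqrt(Kb x [C3H5O3-]) = sqrt(7.14e-11 x 0.1769) = 3.56e-6 M.
pOH = 5.45, so pH = 14.00 - 5.45 = 8.55.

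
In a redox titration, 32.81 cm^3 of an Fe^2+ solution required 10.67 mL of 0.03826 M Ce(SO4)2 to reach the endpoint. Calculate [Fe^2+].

0.0124 M

n(Ce(SO4)2) = 0.03826 x 0.01067 = 0.0004082 mol.
From the balanced equation, 1 mol Ce(SO4)2 reacts with 1 mol Fe^2+, so n(Fe^2+) = 0.0004082 x 1/1 = 0.0004082 mol.
[Fe^2+] = 0.0004082 / 0.03281 L = 0.0124 M.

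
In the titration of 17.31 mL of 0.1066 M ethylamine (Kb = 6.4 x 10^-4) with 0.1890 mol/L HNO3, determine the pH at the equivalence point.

n(C2H5NH2) = 0.1066 x 0.01731 = 0.001845 mol; V(HNO3) at equivalence = 0.001845/0.1890 = 0.009763 L.
At equivalence the base is fully converted to C2H5NH3+; total volume = 0.02707 L, so [C2H5NH3+] = 0.001845/0.02707 = 0.06816 M.
Ka(C2H5NH3+) = Kw/Kb = 1.0e-14 / 6.4 x 10^-4 = 1.56e-11.
[H^+] = sqrt(Ka x [C2H5NH3+]) = sqrt(1.56e-11 x 0.06816) = 1.03e-6 M.
pH = -log(1.03e-6) = 5.99.

5.99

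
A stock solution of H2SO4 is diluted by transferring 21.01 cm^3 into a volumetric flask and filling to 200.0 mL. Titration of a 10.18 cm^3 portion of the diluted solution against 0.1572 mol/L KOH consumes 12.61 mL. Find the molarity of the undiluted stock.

n(KOH) = 0.1572 x 0.01261 = 0.001982 mol.
n(H2SO4) in the aliquot = 0.001982 x 1/2 = 0.0009911 mol.
[diluted H2SO4] = 0.0009911 / 0.01018 = 0.09736 M.
Dilution factor = 200.0/21.01 = 9.519, so [stock] = 0.09736 x 9.519 = 0.927 M.

0.927 M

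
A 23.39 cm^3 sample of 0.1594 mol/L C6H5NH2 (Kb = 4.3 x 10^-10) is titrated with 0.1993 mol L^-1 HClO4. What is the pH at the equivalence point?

2.84

n(C6H5NH2) = 0.1594 x 0.02339 = 0.003728 mol; V(HClO4) at equivalence = 0.003728/0.1993 = 0.01871 L.
At equivalence the base is fully converted to C6H5NH3+; total volume = 0.04210 L, so [C6H5NH3+] = 0.003728/0.04210 = 0.08857 M.
Ka(C6H5NH3+) = Kw/Kb = 1.0e-14 / 4.3 x 10^-10 = 2.33e-5.
[H^+] = sqrt(Ka x [C6H5NH3+]) = sqrt(2.33e-5 x 0.08857) = 0.00144 M.
pH = -log(0.00144) = 2.84.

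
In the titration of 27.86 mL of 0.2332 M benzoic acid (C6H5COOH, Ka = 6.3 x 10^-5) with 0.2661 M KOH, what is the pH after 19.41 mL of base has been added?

Initial n(C6H5COOH) = 0.2332 x 0.02786 = 0.006497 mol.
n(KOH) added = 0.2661 x 0.01941 = 0.005165 mol, converting that many moles of C6H5COOH to C6H5COO-.
Remaining n(C6H5COOH) = 0.001332 mol; n(C6H5COO-) = 0.005165 mol.
By Henderson-Hasselbalch, pH = pKa + log([A^-]/[HA]) = 4.20 + log(0.005165/0.001332) = 4.20 + (+0.59) = 4.79.

4.79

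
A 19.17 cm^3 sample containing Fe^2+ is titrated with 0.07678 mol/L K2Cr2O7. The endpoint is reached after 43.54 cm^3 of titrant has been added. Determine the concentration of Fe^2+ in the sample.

1.05 M

n(K2Cr2O7) = 0.07678 x 0.04354 = 0.003343 mol.
From the balanced equation, 1 mol K2Cr2O7 reacts with 6 mol Fe^2+, so n(Fe^2+) = 0.003343 x 6/1 = 0.02006 mol.
[Fe^2+] = 0.02006 / 0.01917 L = 1.05 M.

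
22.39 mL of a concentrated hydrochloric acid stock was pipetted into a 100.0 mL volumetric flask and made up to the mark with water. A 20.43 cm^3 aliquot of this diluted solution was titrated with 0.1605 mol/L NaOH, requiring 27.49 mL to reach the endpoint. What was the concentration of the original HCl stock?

n(NaOH) = 0.1605 x 0.02749 = 0.004412 mol.
n(HCl) in the aliquot = 0.004412 mol.
[diluted HCl] = 0.004412 / 0.02043 = 0.2160 M.
Dilution factor = 100.0/22.39 = 4.466, so [stock] = 0.2160 x 4.466 = 0.965 M.

0.965 M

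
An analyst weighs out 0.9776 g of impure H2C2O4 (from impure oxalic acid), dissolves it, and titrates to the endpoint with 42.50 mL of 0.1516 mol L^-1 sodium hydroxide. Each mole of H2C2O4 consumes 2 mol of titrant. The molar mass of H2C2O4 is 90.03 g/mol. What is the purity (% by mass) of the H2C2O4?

29.7%

n(NaOH) = 0.1516 x 0.04250 = 0.006443 mol.
n(H2C2O4) = 0.006443 / 2 = 0.003222 mol.
mass of H2C2O4 = 0.003222 x 90.03 = 0.2900 g.
% purity = 0.2900 / 0.9776 x 100 = 29.7%.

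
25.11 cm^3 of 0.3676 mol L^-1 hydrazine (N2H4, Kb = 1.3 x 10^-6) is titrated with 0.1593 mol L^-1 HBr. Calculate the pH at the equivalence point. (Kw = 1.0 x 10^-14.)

4.53

n(N2H4) = 0.3676 x 0.02511 = 0.009230 mol; V(HBr) at equivalence = 0.009230/0.1593 = 0.05794 L.
At equivalence the base is fully converted to N2H5+; total volume = 0.08305 L, so [N2H5+] = 0.009230/0.08305 = 0.1111 M.
Ka(N2H5+) = Kw/Kb = 1.0e-14 / 1.3 x 10^-6 = 7.69e-9.
[H^+] = sqrt(Ka x [N2H5+]) = sqrt(7.69e-9 x 0.1111) = 2.92e-5 M.
pH = -log(2.92e-5) = 4.53.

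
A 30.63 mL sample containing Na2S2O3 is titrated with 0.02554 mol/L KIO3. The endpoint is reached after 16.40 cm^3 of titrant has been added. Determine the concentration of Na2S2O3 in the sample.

n(KIO3) = 0.02554 x 0.01640 = 0.0004189 mol.
From the balanced equation, 1 mol KIO3 reacts with 6 mol Na2S2O3, so n(Na2S2O3) = 0.0004189 x 6/1 = 0.002513 mol.
[Na2S2O3] = 0.002513 / 0.03063 L = 0.0820 M.

0.0820 M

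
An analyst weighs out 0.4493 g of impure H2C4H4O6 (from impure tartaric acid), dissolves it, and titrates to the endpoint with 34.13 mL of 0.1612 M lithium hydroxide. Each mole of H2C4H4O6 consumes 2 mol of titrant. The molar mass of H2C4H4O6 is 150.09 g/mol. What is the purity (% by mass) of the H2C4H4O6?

n(LiOH) = 0.1612 x 0.03413 = 0.005502 mol.
n(H2C4H4O6) = 0.005502 / 2 = 0.002751 mol.
mass of H2C4H4O6 = 0.002751 x 150.09 = 0.4129 g.
% purity = 0.4129 / 0.4493 x 100 = 91.9%.

91.9%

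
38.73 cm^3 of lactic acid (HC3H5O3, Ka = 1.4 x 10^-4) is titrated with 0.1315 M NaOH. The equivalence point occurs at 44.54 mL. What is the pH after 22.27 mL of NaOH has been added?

22.27 mL is exactly half the equivalence volume (44.54/2), i.e. the half-equivalence point.
There, n(HA) = n(A^-), so pH = pKa = -log(1.4 x 10^-4) = 3.85.

3.85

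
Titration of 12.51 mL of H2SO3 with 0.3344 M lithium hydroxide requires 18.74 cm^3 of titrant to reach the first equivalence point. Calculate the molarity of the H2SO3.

0.501 M

n(LiOH) = 0.3344 x 0.01874 = 0.006267 mol.
At the first equivalence point, 1 mol OH^- react per mol H2SO3, so n(H2SO3) = 0.006267 / 1 = 0.006267 mol.
[H2SO3] = 0.006267 / 0.01251 L = 0.501 M.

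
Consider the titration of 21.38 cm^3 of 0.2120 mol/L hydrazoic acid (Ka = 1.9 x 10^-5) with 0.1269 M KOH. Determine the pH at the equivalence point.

n(HN3) = 0.2120 x 0.02138 = 0.004533 mol; V(KOH) at equivalence = 0.004533/0.1269 = 0.03572 L.
At equivalence all the acid is converted to N3-; total volume = 0.02138 + 0.03572 = 0.05710 L, so [N3-] = 0.004533/0.05710 = 0.07938 M.
Kb = Kw/Ka = 1.0e-14 / 1.9 x 10^-5 = 5.26e-10.
[OH^-] = sqrt(Kb x [N3-]) = sqrt(5.26e-10 x 0.07938) = 6.46e-6 M.
pOH = 5.19, so pH = 14.00 - 5.19 = 8.81.

8.81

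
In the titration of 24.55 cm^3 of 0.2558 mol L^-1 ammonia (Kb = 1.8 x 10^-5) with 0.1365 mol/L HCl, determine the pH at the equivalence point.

5.15

n(NH3) = 0.2558 x 0.02455 = 0.006280 mol; V(HCl) at equivalence = 0.006280/0.1365 = 0.04601 L.
At equivalence the base is fully converted to NH4+; total volume = 0.07056 L, so [NH4+] = 0.006280/0.07056 = 0.08901 M.
Ka(NH4+) = Kw/Kb = 1.0e-14 / 1.8 x 10^-5 = 5.56e-10.
[H^+] = sqrt(Ka x [NH4+]) = sqrt(5.56e-10 x 0.08901) = 7.03e-6 M.
pH = -log(7.03e-6) = 5.15.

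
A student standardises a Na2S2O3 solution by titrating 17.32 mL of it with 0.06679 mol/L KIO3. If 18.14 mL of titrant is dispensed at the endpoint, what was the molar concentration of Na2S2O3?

n(KIO3) = 0.06679 x 0.01814 = 0.001212 mol.
From the balanced equation, 1 mol KIO3 reacts with 6 mol Na2S2O3, so n(Na2S2O3) = 0.001212 x 6/1 = 0.007269 mol.
[Na2S2O3] = 0.007269 / 0.01732 L = 0.420 M.

0.420 M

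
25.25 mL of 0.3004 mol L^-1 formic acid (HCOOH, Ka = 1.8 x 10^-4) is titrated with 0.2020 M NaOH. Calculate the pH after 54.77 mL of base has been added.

12.64

n(acid) = 0.3004 x 0.02525 = 0.007585 mol; n(NaOH) added = 0.2020 x 0.05477 = 0.01106 mol.
Base is in excess by 0.01106 - 0.007585 = 0.003478 mol in a total volume of 0.08002 L.
[OH^-] = 0.003478/0.08002 = 0.04347 M, so pOH = 1.36 and pH = 14.00 - 1.36 = 12.64.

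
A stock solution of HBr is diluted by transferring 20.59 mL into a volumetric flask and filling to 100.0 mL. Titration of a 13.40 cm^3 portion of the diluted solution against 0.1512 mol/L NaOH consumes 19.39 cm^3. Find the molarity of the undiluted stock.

n(NaOH) = 0.1512 x 0.01939 = 0.002932 mol.
n(HBr) in the aliquot = 0.002932 mol.
[diluted HBr] = 0.002932 / 0.01340 = 0.2188 M.
Dilution factor = 100.0/20.59 = 4.857, so [stock] = 0.2188 x 4.857 = 1.06 M.

1.06 M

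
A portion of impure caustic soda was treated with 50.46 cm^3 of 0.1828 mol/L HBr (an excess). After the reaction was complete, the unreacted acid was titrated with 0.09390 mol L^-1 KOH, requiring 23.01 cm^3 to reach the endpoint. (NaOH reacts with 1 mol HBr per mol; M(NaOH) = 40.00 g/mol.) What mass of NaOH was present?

0.283 g

Total n(HBr) added = 0.1828 x 0.05046 = 0.009224 mol.
n(KOH) used = 0.09390 x 0.02301 = 0.002161 mol, which equals the excess n(HBr).
So n(HBr) consumed by the sample = 0.009224 - 0.002161 = 0.007063 mol.
n(NaOH) = 0.007063 / 1 = 0.007063 mol.
mass = 0.007063 mol x 40.00 g/mol = 0.283 g.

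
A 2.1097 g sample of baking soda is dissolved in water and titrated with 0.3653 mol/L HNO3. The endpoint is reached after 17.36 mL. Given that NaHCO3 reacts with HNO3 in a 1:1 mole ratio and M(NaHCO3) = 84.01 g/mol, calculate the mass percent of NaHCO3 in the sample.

n(HNO3) = 0.3653 x 0.01736 = 0.006342 mol.
n(NaHCO3) = 0.006342 / 1 = 0.006342 mol.
mass of NaHCO3 = 0.006342 x 84.01 = 0.5328 g.
% purity = 0.5328 / 2.1097 x 100 = 25.3%.

25.3%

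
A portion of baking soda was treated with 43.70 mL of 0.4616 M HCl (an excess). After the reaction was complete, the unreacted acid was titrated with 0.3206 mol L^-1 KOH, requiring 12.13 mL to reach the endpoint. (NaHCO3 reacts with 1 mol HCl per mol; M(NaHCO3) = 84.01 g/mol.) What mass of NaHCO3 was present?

1.37 g

Total n(HCl) added = 0.4616 x 0.04370 = 0.02017 mol.
n(KOH) used = 0.3206 x 0.01213 = 0.003889 mol, which equals the excess n(HCl).
So n(HCl) consumed by the sample = 0.02017 - 0.003889 = 0.01628 mol.
n(NaHCO3) = 0.01628 / 1 = 0.01628 mol.
mass = 0.01628 mol x 84.01 g/mol = 1.37 g.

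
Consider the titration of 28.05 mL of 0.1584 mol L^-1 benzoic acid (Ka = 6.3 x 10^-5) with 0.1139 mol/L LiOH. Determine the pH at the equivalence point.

n(C6H5COOH) = 0.1584 x 0.02805 = 0.004443 mol; V(LiOH) at equivalence = 0.004443/0.1139 = 0.03901 L.
At equivalence all the acid is converted to C6H5COO-; total volume = 0.02805 + 0.03901 = 0.06706 L, so [C6H5COO-] = 0.004443/0.06706 = 0.06626 M.
Kb = Kw/Ka = 1.0e-14 / 6.3 x 10^-5 = 1.59e-10.
[OH^-] = sqrt(Kb x [C6H5COO-]) = sqrt(1.59e-10 x 0.06626) = 3.24e-6 M.
pOH = 5.49, so pH = 14.00 - 5.49 = 8.51.

8.51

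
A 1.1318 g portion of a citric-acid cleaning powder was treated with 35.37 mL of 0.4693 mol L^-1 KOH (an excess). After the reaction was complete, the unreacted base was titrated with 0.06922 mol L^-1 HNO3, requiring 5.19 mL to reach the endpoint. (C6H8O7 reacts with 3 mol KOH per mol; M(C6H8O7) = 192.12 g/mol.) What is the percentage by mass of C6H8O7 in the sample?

Total n(KOH) added = 0.4693 x 0.03537 = 0.01660 mol.
n(HNO3) used = 0.06922 x 0.005190 = 0.0003593 mol, which equals the excess n(KOH).
So n(KOH) consumed by the sample = 0.01660 - 0.0003593 = 0.01624 mol.
n(C6H8O7) = 0.01624 / 3 = 0.005413 mol.
mass C6H8O7 = 0.005413 x 192.12 = 1.040 g, so %C6H8O7 = 1.040/1.1318 x 100 = 91.9%.

91.9%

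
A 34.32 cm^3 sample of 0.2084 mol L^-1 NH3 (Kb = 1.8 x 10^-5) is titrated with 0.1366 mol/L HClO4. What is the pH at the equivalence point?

5.17

n(NH3) = 0.2084 x 0.03432 = 0.007152 mol; V(HClO4) at equivalence = 0.007152/0.1366 = 0.05236 L.
At equivalence the base is fully converted to NH4+; total volume = 0.08668 L, so [NH4+] = 0.007152/0.08668 = 0.08251 M.
Ka(NH4+) = Kw/Kb = 1.0e-14 / 1.8 x 10^-5 = 5.56e-10.
[H^+] = sqrt(Ka x [NH4+]) = sqrt(5.56e-10 x 0.08251) = 6.77e-6 M.
pH = -log(6.77e-6) = 5.17.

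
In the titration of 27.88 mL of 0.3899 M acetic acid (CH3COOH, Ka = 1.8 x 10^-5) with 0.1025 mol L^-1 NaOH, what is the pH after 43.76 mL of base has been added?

Initial n(CH3COOH) = 0.3899 x 0.02788 = 0.01087 mol.
n(NaOH) added = 0.1025 x 0.04376 = 0.004485 mol, converting that many moles of CH3COOH to CH3COO-.
Remaining n(CH3COOH) = 0.006385 mol; n(CH3COO-) = 0.004485 mol.
By Henderson-Hasselbalch, pH = pKa + log([A^-]/[HA]) = 4.74 + log(0.004485/0.006385) = 4.74 + (-0.15) = 4.59.

4.59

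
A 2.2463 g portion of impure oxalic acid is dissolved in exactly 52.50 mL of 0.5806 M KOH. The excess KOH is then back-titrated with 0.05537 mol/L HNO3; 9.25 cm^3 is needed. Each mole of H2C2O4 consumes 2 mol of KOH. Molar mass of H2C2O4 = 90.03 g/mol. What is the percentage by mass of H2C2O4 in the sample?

60.1%

Total n(KOH) added = 0.5806 x 0.05250 = 0.03048 mol.
n(HNO3) used = 0.05537 x 0.009250 = 0.0005122 mol, which equals the excess n(KOH).
So n(KOH) consumed by the sample = 0.03048 - 0.0005122 = 0.02997 mol.
n(H2C2O4) = 0.02997 / 2 = 0.01498 mol.
mass H2C2O4 = 0.01498 x 90.03 = 1.349 g, so %H2C2O4 = 1.349/2.2463 x 100 = 60.1%.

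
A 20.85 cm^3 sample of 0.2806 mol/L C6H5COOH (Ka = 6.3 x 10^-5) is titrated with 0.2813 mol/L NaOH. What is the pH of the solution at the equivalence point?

n(C6H5COOH) = 0.2806 x 0.02085 = 0.005851 mol; V(NaOH) at equivalence = 0.005851/0.2813 = 0.02080 L.
At equivalence all the acid is converted to C6H5COO-; total volume = 0.02085 + 0.02080 = 0.04165 L, so [C6H5COO-] = 0.005851/0.04165 = 0.1405 M.
Kb = Kw/Ka = 1.0e-14 / 6.3 x 10^-5 = 1.59e-10.
[OH^-] = sqrt(Kb x [C6H5COO-]) = sqrt(1.59e-10 x 0.1405) = 4.72e-6 M.
pOH = 5.33, so pH = 14.00 - 5.33 = 8.67.

8.67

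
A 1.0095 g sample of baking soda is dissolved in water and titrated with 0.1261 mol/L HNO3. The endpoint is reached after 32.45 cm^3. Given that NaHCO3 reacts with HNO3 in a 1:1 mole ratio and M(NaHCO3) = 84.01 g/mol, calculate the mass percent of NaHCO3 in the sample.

34.1%

n(HNO3) = 0.1261 x 0.03245 = 0.004092 mol.
n(NaHCO3) = 0.004092 / 1 = 0.004092 mol.
mass of NaHCO3 = 0.004092 x 84.01 = 0.3438 g.
% purity = 0.3438 / 1.0095 x 100 = 34.1%.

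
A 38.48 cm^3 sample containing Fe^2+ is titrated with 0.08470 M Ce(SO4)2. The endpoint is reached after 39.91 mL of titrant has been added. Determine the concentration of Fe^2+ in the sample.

0.0878 M

n(Ce(SO4)2) = 0.08470 x 0.03991 = 0.003380 mol.
From the balanced equation, 1 mol Ce(SO4)2 reacts with 1 mol Fe^2+, so n(Fe^2+) = 0.003380 x 1/1 = 0.003380 mol.
[Fe^2+] = 0.003380 / 0.03848 L = 0.0878 M.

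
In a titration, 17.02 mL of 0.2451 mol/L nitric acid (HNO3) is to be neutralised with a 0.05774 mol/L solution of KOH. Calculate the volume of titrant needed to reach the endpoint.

n(HNO3) = 0.2451 mol/L x 0.01702 L = 0.004172 mol.
At equivalence n(KOH) = n(HNO3) = 0.004172 mol.
V(KOH) = 0.004172 / 0.05774 = 0.07225 L = 72.2 mL.

72.2 mL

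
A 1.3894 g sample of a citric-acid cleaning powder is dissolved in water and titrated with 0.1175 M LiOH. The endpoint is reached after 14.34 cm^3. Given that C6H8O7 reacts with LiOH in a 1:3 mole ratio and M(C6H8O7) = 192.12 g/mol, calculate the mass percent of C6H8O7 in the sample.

7.77%

n(LiOH) = 0.1175 x 0.01434 = 0.001685 mol.
n(C6H8O7) = 0.001685 / 3 = 0.0005617 mol.
mass of C6H8O7 = 0.0005617 x 192.12 = 0.1079 g.
% purity = 0.1079 / 1.3894 x 100 = 7.77%.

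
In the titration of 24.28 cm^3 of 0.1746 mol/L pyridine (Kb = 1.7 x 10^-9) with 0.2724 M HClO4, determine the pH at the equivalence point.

n(C5H5N) = 0.1746 x 0.02428 = 0.004239 mol; V(HClO4) at equivalence = 0.004239/0.2724 = 0.01556 L.
At equivalence the base is fully converted to C5H5NH+; total volume = 0.03984 L, so [C5H5NH+] = 0.004239/0.03984 = 0.1064 M.
Ka(C5H5NH+) = Kw/Kb = 1.0e-14 / 1.7 x 10^-9 = 5.88e-6.
[H^+] = sqrt(Ka x [C5H5NH+]) = sqrt(5.88e-6 x 0.1064) = 0.000791 M.
pH = -log(0.000791) = 3.10.

3.10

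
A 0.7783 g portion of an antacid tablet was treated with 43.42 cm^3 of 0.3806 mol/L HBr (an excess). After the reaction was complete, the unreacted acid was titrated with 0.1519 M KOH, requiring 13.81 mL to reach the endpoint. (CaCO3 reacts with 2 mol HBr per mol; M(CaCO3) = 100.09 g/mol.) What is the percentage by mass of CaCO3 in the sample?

Total n(HBr) added = 0.3806 x 0.04342 = 0.01653 mol.
n(KOH) used = 0.1519 x 0.01381 = 0.002098 mol, which equals the excess n(HBr).
So n(HBr) consumed by the sample = 0.01653 - 0.002098 = 0.01443 mol.
n(CaCO3) = 0.01443 / 2 = 0.007214 mol.
mass CaCO3 = 0.007214 x 100.09 = 0.7220 g, so %CaCO3 = 0.7220/0.7783 x 100 = 92.8%.

92.8%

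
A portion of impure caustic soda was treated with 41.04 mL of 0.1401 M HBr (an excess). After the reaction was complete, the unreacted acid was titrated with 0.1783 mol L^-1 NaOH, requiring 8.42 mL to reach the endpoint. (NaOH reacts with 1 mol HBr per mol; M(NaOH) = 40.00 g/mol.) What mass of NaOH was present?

Total n(HBr) added = 0.1401 x 0.04104 = 0.005750 mol.
n(NaOH) used = 0.1783 x 0.008420 = 0.001501 mol, which equals the excess n(HBr).
So n(HBr) consumed by the sample = 0.005750 - 0.001501 = 0.004248 mol.
n(NaOH) = 0.004248 / 1 = 0.004248 mol.
mass = 0.004248 mol x 40.00 g/mol = 0.170 g.

0.170 g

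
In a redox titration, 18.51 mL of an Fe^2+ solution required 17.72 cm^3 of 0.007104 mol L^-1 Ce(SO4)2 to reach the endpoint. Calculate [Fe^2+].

0.00680 M

n(Ce(SO4)2) = 0.007104 x 0.01772 = 0.0001259 mol.
From the balanced equation, 1 mol Ce(SO4)2 reacts with 1 mol Fe^2+, so n(Fe^2+) = 0.0001259 x 1/1 = 0.0001259 mol.
[Fe^2+] = 0.0001259 / 0.01851 L = 0.00680 M.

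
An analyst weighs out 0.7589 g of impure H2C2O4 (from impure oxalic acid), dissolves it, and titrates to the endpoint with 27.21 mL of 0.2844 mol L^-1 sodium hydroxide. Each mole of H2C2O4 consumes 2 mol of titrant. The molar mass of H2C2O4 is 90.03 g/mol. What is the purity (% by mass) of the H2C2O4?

n(NaOH) = 0.2844 x 0.02721 = 0.007739 mol.
n(H2C2O4) = 0.007739 / 2 = 0.003869 mol.
mass of H2C2O4 = 0.003869 x 90.03 = 0.3483 g.
% purity = 0.3483 / 0.7589 x 100 = 45.9%.

45.9%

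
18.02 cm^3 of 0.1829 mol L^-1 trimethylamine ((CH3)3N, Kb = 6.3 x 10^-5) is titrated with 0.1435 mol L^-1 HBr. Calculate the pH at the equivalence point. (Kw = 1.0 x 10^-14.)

n((CH3)3N) = 0.1829 x 0.01802 = 0.003296 mol; V(HBr) at equivalence = 0.003296/0.1435 = 0.02297 L.
At equivalence the base is fully converted to (CH3)3NH+; total volume = 0.04099 L, so [(CH3)3NH+] = 0.003296/0.04099 = 0.08041 M.
Ka((CH3)3NH+) = Kw/Kb = 1.0e-14 / 6.3 x 10^-5 = 1.59e-10.
[H^+] = sqrt(Ka x [(CH3)3NH+]) = sqrt(1.59e-10 x 0.08041) = 3.57e-6 M.
pH = -log(3.57e-6) = 5.45.

5.45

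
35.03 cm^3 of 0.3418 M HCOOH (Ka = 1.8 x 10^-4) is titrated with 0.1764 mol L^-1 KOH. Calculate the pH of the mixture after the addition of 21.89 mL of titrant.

Initial n(HCOOH) = 0.3418 x 0.03503 = 0.01197 mol.
n(KOH) added = 0.1764 x 0.02189 = 0.003861 mol, converting that many moles of HCOOH to HCOO-.
Remaining n(HCOOH) = 0.008112 mol; n(HCOO-) = 0.003861 mol.
By Henderson-Hasselbalch, pH = pKa + log([A^-]/[HA]) = 3.74 + log(0.003861/0.008112) = 3.74 + (-0.32) = 3.42.

3.42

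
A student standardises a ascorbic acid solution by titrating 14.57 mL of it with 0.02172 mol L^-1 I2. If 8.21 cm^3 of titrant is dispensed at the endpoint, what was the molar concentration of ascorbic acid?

n(I2) = 0.02172 x 0.008210 = 0.0001783 mol.
From the balanced equation, 1 mol I2 reacts with 1 mol ascorbic acid, so n(ascorbic acid) = 0.0001783 x 1/1 = 0.0001783 mol.
[ascorbic acid] = 0.0001783 / 0.01457 L = 0.0122 M.

0.0122 M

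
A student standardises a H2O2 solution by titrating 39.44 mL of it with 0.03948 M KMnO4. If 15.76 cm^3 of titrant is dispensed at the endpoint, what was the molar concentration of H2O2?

n(KMnO4) = 0.03948 x 0.01576 = 0.0006222 mol.
From the balanced equation, 2 mol KMnO4 reacts with 5 mol H2O2, so n(H2O2) = 0.0006222 x 5/2 = 0.001556 mol.
[H2O2] = 0.001556 / 0.03944 L = 0.0394 M.

0.0394 M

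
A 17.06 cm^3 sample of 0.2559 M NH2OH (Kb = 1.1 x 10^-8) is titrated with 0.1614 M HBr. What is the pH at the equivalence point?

n(NH2OH) = 0.2559 x 0.01706 = 0.004366 mol; V(HBr) at equivalence = 0.004366/0.1614 = 0.02705 L.
At equivalence the base is fully converted to NH3OH+; total volume = 0.04411 L, so [NH3OH+] = 0.004366/0.04411 = 0.09897 M.
Ka(NH3OH+) = Kw/Kb = 1.0e-14 / 1.1 x 10^-8 = 9.09e-7.
[H^+] = sqrt(Ka x [NH3OH+]) = sqrt(9.09e-7 x 0.09897) = 0.000300 M.
pH = -log(0.000300) = 3.52.

3.52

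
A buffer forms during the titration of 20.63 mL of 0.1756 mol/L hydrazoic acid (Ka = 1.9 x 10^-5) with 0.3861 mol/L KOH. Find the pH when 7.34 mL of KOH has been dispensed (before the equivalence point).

Initial n(HN3) = 0.1756 x 0.02063 = 0.003623 mol.
n(KOH) added = 0.3861 x 0.007340 = 0.002834 mol, converting that many moles of HN3 to N3-.
Remaining n(HN3) = 0.0007887 mol; n(N3-) = 0.002834 mol.
By Henderson-Hasselbalch, pH = pKa + log([A^-]/[HA]) = 4.72 + log(0.002834/0.0007887) = 4.72 + (+0.56) = 5.28.

5.28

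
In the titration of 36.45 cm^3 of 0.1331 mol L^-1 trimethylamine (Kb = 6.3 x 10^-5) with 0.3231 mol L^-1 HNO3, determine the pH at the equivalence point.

5.41

n((CH3)3N) = 0.1331 x 0.03645 = 0.004851 mol; V(HNO3) at equivalence = 0.004851/0.3231 = 0.01502 L.
At equivalence the base is fully converted to (CH3)3NH+; total volume = 0.05147 L, so [(CH3)3NH+] = 0.004851/0.05147 = 0.09427 M.
Ka((CH3)3NH+) = Kw/Kb = 1.0e-14 / 6.3 x 10^-5 = 1.59e-10.
[H^+] = sqrt(Ka x [(CH3)3NH+]) = sqrt(1.59e-10 x 0.09427) = 3.87e-6 M.
pH = -log(3.87e-6) = 5.41.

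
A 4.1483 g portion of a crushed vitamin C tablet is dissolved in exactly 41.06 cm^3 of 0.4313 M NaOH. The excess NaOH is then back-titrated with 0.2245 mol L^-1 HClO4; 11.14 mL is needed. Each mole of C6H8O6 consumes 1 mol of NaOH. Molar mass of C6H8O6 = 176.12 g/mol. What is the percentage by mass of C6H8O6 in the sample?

64.6%

Total n(NaOH) added = 0.4313 x 0.04106 = 0.01771 mol.
n(HClO4) used = 0.2245 x 0.01114 = 0.002501 mol, which equals the excess n(NaOH).
So n(NaOH) consumed by the sample = 0.01771 - 0.002501 = 0.01521 mol.
n(C6H8O6) = 0.01521 / 1 = 0.01521 mol.
mass C6H8O6 = 0.01521 x 176.12 = 2.678 g, so %C6H8O6 = 2.678/4.1483 x 100 = 64.6%.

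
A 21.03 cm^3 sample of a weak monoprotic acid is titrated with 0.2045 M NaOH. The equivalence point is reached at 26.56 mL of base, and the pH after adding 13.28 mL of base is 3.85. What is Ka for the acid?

1.4 x 10^-4

13.28 mL is half of the equivalence volume, so this is the half-equivalence point where [HA] = [A^-].
At half-equivalence pH = pKa, so pKa = 3.85.
Ka = 10^(-3.85) = 1.4 x 10^-4.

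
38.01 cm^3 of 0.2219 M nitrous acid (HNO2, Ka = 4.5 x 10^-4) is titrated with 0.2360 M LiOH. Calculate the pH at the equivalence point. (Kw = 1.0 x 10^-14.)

n(HNO2) = 0.2219 x 0.03801 = 0.008434 mol; V(LiOH) at equivalence = 0.008434/0.2360 = 0.03574 L.
At equivalence all the acid is converted to NO2-; total volume = 0.03801 + 0.03574 = 0.07375 L, so [NO2-] = 0.008434/0.07375 = 0.1144 M.
Kb = Kw/Ka = 1.0e-14 / 4.5 x 10^-4 = 2.22e-11.
[OH^-] = sqrt(Kb x [NO2-]) = sqrt(2.22e-11 x 0.1144) = 1.59e-6 M.
pOH = 5.80, so pH = 14.00 - 5.80 = 8.20.

8.20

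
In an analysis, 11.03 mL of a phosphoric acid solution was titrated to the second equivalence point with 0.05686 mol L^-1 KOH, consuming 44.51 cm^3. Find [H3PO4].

n(KOH) = 0.05686 x 0.04451 = 0.002531 mol.
At the second equivalence point, 2 mol OH^- react per mol H3PO4, so n(H3PO4) = 0.002531 / 2 = 0.001265 mol.
[H3PO4] = 0.001265 / 0.01103 L = 0.115 M.

0.115 M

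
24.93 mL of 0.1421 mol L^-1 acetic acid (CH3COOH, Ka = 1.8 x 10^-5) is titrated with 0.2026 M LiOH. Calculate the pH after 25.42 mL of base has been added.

n(acid) = 0.1421 x 0.02493 = 0.003543 mol; n(LiOH) added = 0.2026 x 0.02542 = 0.005150 mol.
Base is in excess by 0.005150 - 0.003543 = 0.001608 mol in a total volume of 0.05035 L.
[OH^-] = 0.001608/0.05035 = 0.03193 M, so pOH = 1.50 and pH = 14.00 - 1.50 = 12.50.

12.50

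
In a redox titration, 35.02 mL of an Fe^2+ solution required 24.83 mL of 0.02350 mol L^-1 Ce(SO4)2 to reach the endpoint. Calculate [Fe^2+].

0.0167 M

n(Ce(SO4)2) = 0.02350 x 0.02483 = 0.0005835 mol.
From the balanced equation, 1 mol Ce(SO4)2 reacts with 1 mol Fe^2+, so n(Fe^2+) = 0.0005835 x 1/1 = 0.0005835 mol.
[Fe^2+] = 0.0005835 / 0.03502 L = 0.0167 M.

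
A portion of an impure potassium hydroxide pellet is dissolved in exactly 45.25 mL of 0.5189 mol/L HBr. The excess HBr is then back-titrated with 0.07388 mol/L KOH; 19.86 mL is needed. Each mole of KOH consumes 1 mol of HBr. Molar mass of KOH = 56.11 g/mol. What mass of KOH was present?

Total n(HBr) added = 0.5189 x 0.04525 = 0.02348 mol.
n(KOH) used = 0.07388 x 0.01986 = 0.001467 mol, which equals the excess n(HBr).
So n(HBr) consumed by the sample = 0.02348 - 0.001467 = 0.02201 mol.
n(KOH) = 0.02201 / 1 = 0.02201 mol.
mass = 0.02201 mol x 56.11 g/mol = 1.24 g.

1.24 g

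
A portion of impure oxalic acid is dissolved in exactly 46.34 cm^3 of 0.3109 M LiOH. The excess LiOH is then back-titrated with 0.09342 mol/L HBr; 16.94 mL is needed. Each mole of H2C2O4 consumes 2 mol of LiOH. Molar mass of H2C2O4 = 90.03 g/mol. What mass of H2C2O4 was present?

Total n(LiOH) added = 0.3109 x 0.04634 = 0.01441 mol.
n(HBr) used = 0.09342 x 0.01694 = 0.001583 mol, which equals the excess n(LiOH).
So n(LiOH) consumed by the sample = 0.01441 - 0.001583 = 0.01282 mol.
n(H2C2O4) = 0.01282 / 2 = 0.006412 mol.
mass = 0.006412 mol x 90.03 g/mol = 0.577 g.

0.577 g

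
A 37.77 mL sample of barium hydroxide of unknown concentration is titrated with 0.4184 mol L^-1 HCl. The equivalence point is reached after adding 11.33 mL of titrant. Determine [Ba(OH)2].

n(HCl) delivered = 0.4184 x 0.01133 = 0.004740 mol.
The reaction is 1 Ba(OH)2 + 2 HCl, so n(Ba(OH)2) = 0.004740 x 1/2 = 0.002370 mol.
[Ba(OH)2] = 0.002370 mol / 0.03777 L = 0.0628 M.

0.0628 M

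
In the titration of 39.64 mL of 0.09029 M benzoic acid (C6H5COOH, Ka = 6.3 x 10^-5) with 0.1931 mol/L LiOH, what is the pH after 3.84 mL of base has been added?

3.62

Initial n(C6H5COOH) = 0.09029 x 0.03964 = 0.003579 mol.
n(LiOH) added = 0.1931 x 0.003840 = 0.0007415 mol, converting that many moles of C6H5COOH to C6H5COO-.
Remaining n(C6H5COOH) = 0.002838 mol; n(C6H5COO-) = 0.0007415 mol.
By Henderson-Hasselbalch, pH = pKa + log([A^-]/[HA]) = 4.20 + log(0.0007415/0.002838) = 4.20 + (-0.58) = 3.62.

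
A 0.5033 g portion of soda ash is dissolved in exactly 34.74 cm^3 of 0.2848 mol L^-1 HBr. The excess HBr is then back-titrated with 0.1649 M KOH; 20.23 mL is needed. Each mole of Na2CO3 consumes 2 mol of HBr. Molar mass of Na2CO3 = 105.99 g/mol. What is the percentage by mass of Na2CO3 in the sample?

Total n(HBr) added = 0.2848 x 0.03474 = 0.009894 mol.
n(KOH) used = 0.1649 x 0.02023 = 0.003336 mol, which equals the excess n(HBr).
So n(HBr) consumed by the sample = 0.009894 - 0.003336 = 0.006558 mol.
n(Na2CO3) = 0.006558 / 2 = 0.003279 mol.
mass Na2CO3 = 0.003279 x 105.99 = 0.3475 g, so %Na2CO3 = 0.3475/0.5033 x 100 = 69.1%.

69.1%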